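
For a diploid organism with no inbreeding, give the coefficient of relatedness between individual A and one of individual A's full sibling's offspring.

Each parent–offspring link contributes a factor of 1/2, and independent paths through distinct common ancestors add.
Full aunt/uncle↔niece/nephew: two paths of length 3 through the shared grandparent pair: r = 2·(1/2)^3 = 1/4.

0.25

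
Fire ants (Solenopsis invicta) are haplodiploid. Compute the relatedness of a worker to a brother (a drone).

0.25

Her haploid brother carries none of their father's genes and a random half of their mother's genome; that half matches the maternal half of her own genome with probability 1/2: r = 1/2 · 1/2 = 1/4.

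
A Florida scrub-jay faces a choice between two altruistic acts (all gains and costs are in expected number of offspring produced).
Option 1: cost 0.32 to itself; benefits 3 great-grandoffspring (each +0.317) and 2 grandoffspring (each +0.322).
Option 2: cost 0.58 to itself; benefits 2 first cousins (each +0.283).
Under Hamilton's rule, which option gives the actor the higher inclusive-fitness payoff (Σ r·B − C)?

Option 1

Option 1: r to a great-grandoffspring = 0.125.
Option 1: r to a grandoffspring = 0.25.
Option 1: Σ r·B − C = (3·0.125·0.317 + 2·0.25·0.322) − 0.32 = -0.040125.
Option 2: r to a first cousin = 0.125.
Option 2: Σ r·B − C = (2·0.125·0.283) − 0.58 = -0.50925.
Option 1 has the higher net inclusive-fitness payoff.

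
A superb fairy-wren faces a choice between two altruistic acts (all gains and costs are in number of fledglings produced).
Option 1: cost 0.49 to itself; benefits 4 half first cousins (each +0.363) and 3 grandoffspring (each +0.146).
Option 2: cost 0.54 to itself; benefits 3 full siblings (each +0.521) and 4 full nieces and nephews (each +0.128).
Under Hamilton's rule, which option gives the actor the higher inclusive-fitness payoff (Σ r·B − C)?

Option 1: r to a half first cousin = 0.0625.
Option 1: r to a grandoffspring = 0.25.
Option 1: Σ r·B − C = (4·0.0625·0.363 + 3·0.25·0.146) − 0.49 = -0.28975.
Option 2: r to a full sibling = 0.5.
Option 2: r to a full niece or nephew = 0.25.
Option 2: Σ r·B − C = (3·0.5·0.521 + 4·0.25·0.128) − 0.54 = 0.3695.
Option 2 has the higher net inclusive-fitness payoff.

Option 2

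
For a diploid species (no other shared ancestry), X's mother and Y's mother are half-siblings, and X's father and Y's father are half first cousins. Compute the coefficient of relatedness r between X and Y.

Relatedness sums over independent paths through distinct common ancestors.
X and Y are related in two ways: half first cousins through their mothers (r = 1/16) and half second cousins through their fathers (r = 1/64).
r = 1/16 + 1/64 = 5/64 = 0.078125.

0.078125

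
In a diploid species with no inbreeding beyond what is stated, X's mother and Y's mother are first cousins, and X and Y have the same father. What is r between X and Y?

0.28125

Independent pedigree routes through distinct common ancestors add.
X and Y are related in two ways: second cousins through their mothers (r = 1/32) and half-sibs through their shared father (r = 1/4).
r = 1/32 + 1/4 = 9/32 = 0.28125.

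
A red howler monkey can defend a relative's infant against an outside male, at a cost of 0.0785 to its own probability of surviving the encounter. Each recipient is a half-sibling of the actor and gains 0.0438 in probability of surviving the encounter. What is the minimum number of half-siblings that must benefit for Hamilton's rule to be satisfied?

r to a half-sibling = 0.25 (half-sibs share one parent — one path of length 2: r = (1/2)^2 = 1/4).
Hamilton's rule: n·r·B > C  ⇒  n > C/(r·B) = 0.0785/(0.25·0.0438) = 7.169.
The smallest integer exceeding 7.169 is 8.

8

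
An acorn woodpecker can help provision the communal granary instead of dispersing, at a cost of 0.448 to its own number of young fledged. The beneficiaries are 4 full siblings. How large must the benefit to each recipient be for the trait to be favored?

r to a full sibling = 0.5 (full sibs share both parents — two paths of length 2: r = 2·(1/2)^2 = 1/2).
Hamilton's rule with n recipients of equal r: n·r·B > C, so B > C/(n·r) = 0.448/(4·0.5) = 0.224.

0.224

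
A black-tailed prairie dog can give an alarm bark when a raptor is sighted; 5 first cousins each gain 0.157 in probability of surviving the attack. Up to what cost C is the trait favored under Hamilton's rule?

0.098125

r to a first cousin = 0.125 (first cousins share one grandparent pair — two paths of length 4: r = 2·(1/2)^4 = 1/8).
Hamilton's rule: n·r·B > C, so the trait is favored while C < n·r·B = 5·0.125·0.157 = 0.098125.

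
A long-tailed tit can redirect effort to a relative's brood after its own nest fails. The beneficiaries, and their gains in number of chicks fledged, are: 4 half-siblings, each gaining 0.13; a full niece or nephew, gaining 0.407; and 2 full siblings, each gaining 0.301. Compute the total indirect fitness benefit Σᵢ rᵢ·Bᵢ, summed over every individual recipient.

0.53275

r to a half-sibling = 0.25 (half-sibs share one parent — one path of length 2: r = (1/2)^2 = 1/4).
r to a full niece or nephew = 0.25 (full aunt/uncle↔niece/nephew: two paths of length 3 through the shared grandparent pair: r = 2·(1/2)^3 = 1/4).
r to a full sibling = 1/2 (full sibs share both parents — two paths of length 2: r = 2·(1/2)^2 = 1/2).
Summing one r·B term per recipient: 4·0.25·0.13 + 1·0.25·0.407 + 2·0.5·0.301 = 0.53275.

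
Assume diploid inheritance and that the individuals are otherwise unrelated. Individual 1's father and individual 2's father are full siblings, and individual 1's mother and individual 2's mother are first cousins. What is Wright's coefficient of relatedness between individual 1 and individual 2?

0.15625

Independent pedigree routes through distinct common ancestors add.
Individual 1 and individual 2 are related in two ways: first cousins through their fathers (r = 1/8) and second cousins through their mothers (r = 1/32).
r = 1/8 + 1/32 = 5/32 = 0.15625.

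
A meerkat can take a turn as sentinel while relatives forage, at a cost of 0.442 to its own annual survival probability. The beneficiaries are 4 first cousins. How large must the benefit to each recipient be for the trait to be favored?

r to a first cousin = 1/8 (first cousins share one grandparent pair — two paths of length 4: r = 2·(1/2)^4 = 1/8).
Hamilton's rule with n recipients of equal r: n·r·B > C, so B > C/(n·r) = 0.442/(4·0.125) = 0.884.

0.884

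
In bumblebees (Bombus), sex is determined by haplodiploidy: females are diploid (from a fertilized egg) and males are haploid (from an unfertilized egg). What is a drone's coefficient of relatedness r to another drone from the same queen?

0.5

Haploid brothers each carry a random half of the queen's diploid genome, so on average they share half: r = 1/2.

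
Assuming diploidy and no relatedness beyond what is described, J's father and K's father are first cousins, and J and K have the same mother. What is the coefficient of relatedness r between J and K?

Independent pedigree routes through distinct common ancestors add.
J and K are related in two ways: second cousins through their fathers (r = 1/32) and half-sibs through their shared mother (r = 1/4).
r = 1/32 + 1/4 = 0.28125.

0.28125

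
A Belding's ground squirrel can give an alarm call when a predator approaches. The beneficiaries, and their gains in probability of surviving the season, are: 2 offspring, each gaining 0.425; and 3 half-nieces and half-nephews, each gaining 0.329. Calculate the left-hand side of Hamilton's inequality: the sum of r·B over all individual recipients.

r to an offspring = 0.5 (one parent–offspring link: r = (1/2)^1 = 1/2).
r to a half-niece or half-nephew = 1/8 (half-aunt/uncle↔niece/nephew: one path of length 3: r = (1/2)^3 = 1/8).
Summing one r·B term per recipient: 2·0.5·0.425 + 3·0.125·0.329 = 0.548375.

0.548375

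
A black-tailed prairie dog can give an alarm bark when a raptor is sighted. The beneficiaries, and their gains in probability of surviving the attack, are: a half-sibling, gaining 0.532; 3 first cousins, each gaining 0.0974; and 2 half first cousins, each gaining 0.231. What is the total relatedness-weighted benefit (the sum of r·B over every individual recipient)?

0.1984

r to a half-sibling = 1/4 (half-sibs share one parent — one path of length 2: r = (1/2)^2 = 1/4).
r to a first cousin = 0.125 (first cousins share one grandparent pair — two paths of length 4: r = 2·(1/2)^4 = 1/8).
r to a half first cousin = 0.0625 (half first cousins share one grandparent — one path of length 4: r = (1/2)^4 = 1/16).
Summing one r·B term per recipient: 1·0.25·0.532 + 3·0.125·0.0974 + 2·0.0625·0.231 = 0.1984.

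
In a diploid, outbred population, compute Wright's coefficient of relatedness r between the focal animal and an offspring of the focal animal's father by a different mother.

Each parent–offspring link contributes a factor of 1/2, and independent paths through distinct common ancestors add.
Half-sibs share one parent — one path of length 2: r = (1/2)^2 = 1/4.

0.25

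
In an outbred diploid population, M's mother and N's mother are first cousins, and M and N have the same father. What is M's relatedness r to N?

Relatedness sums over independent paths through distinct common ancestors.
M and N are related in two ways: second cousins through their mothers (r = 1/32) and half-sibs through their shared father (r = 1/4).
r = 1/32 + 1/4 = 9/32 = 0.28125.

0.28125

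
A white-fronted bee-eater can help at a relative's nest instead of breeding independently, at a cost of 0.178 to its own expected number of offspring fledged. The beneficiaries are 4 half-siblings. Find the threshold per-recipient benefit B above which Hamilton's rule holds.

0.178

r to a half-sibling = 0.25 (half-sibs share one parent — one path of length 2: r = (1/2)^2 = 1/4).
Hamilton's rule with n recipients of equal r: n·r·B > C, so B > C/(n·r) = 0.178/(4·0.25) = 0.178.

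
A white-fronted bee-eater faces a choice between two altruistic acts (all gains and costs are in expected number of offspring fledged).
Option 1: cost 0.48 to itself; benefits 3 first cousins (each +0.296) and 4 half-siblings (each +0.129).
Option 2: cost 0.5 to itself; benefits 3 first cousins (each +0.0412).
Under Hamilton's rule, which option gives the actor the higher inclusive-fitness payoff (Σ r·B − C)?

Option 1

Option 1: r to a first cousin = 0.125.
Option 1: r to a half-sibling = 0.25.
Option 1: Σ r·B − C = (3·0.125·0.296 + 4·0.25·0.129) − 0.48 = -0.24.
Option 2: r to a first cousin = 0.125.
Option 2: Σ r·B − C = (3·0.125·0.0412) − 0.5 = -0.48455.
Option 1 has the higher net inclusive-fitness payoff.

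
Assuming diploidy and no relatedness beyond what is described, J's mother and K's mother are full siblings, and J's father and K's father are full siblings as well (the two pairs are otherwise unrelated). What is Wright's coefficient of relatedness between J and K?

Wright's path rule: contributions from independent ancestry routes add.
J and K are related in two ways: first cousins through their mothers (r = 1/8) and first cousins through their fathers (r = 1/8) — i.e. double first cousins.
r = 1/8 + 1/8 = 0.25.

0.25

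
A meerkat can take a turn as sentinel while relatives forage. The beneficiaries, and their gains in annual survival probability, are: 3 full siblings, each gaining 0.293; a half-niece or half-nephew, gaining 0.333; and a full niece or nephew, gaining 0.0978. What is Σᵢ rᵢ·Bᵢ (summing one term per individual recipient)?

r to a full sibling = 0.5 (full sibs share both parents — two paths of length 2: r = 2·(1/2)^2 = 1/2).
r to a half-niece or half-nephew = 0.125 (half-aunt/uncle↔niece/nephew: one path of length 3: r = (1/2)^3 = 1/8).
r to a full niece or nephew = 0.25 (full aunt/uncle↔niece/nephew: two paths of length 3 through the shared grandparent pair: r = 2·(1/2)^3 = 1/4).
Summing one r·B term per recipient: 3·0.5·0.293 + 1·0.125·0.333 + 1·0.25·0.0978 = 0.505575.

0.505575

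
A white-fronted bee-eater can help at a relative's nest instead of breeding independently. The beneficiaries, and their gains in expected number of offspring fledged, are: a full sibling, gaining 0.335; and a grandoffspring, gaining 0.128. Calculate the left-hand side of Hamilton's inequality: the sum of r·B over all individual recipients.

r to a full sibling = 0.5 (full sibs share both parents — two paths of length 2: r = 2·(1/2)^2 = 1/2).
r to a grandoffspring = 1/4 (two parent–offspring links: r = (1/2)^2 = 1/4).
Summing one r·B term per recipient: 1·0.5·0.335 + 1·0.25·0.128 = 0.1995.

0.1995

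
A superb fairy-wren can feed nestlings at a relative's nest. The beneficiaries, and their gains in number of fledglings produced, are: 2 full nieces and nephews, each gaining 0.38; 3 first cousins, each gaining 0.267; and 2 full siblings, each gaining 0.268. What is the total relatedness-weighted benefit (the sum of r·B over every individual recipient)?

r to a full niece or nephew = 0.25 (full aunt/uncle↔niece/nephew: two paths of length 3 through the shared grandparent pair: r = 2·(1/2)^3 = 1/4).
r to a first cousin = 0.125 (first cousins share one grandparent pair — two paths of length 4: r = 2·(1/2)^4 = 1/8).
r to a full sibling = 1/2 (full sibs share both parents — two paths of length 2: r = 2·(1/2)^2 = 1/2).
Summing one r·B term per recipient: 2·0.25·0.38 + 3·0.125·0.267 + 2·0.5·0.268 = 0.558125.

0.558125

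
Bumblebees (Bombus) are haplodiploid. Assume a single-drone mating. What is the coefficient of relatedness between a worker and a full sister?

0.75

Haplodiploid full sisters inherit their father's entire haploid genome identically (contributing 1/2) and on average half of their mother's contribution (1/2 · 1/2 = 1/4); r = 1/2 + 1/4 = 3/4.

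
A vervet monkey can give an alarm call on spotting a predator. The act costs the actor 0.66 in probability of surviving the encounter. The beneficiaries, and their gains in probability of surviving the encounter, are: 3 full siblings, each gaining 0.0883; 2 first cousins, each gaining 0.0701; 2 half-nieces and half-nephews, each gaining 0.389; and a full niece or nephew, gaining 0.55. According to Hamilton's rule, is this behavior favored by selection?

No

Hamilton's rule: the trait is favored when the sum of r·B over every recipient exceeds the actor's cost C.
r to a full sibling = 1/2 (full sibs share both parents — two paths of length 2: r = 2·(1/2)^2 = 1/2).
r to a first cousin = 1/8 (first cousins share one grandparent pair — two paths of length 4: r = 2·(1/2)^4 = 1/8).
r to a half-niece or half-nephew = 1/8 (half-aunt/uncle↔niece/nephew: one path of length 3: r = (1/2)^3 = 1/8).
r to a full niece or nephew = 1/4 (full aunt/uncle↔niece/nephew: two paths of length 3 through the shared grandparent pair: r = 2·(1/2)^3 = 1/4).
Summing one r·B term per recipient: 3·0.5·0.0883 + 2·0.125·0.0701 + 2·0.125·0.389 + 1·0.25·0.55 = 0.384725.
0.384725 < 0.66: the indirect benefit is less than the cost.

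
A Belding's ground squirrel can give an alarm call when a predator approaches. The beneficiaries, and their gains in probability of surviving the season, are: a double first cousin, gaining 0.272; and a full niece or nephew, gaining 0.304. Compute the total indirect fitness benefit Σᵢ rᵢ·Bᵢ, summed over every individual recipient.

r to a double first cousin = 0.25 (double first cousins share both grandparent pairs — four paths of length 4: r = 4·(1/2)^4 = 1/4).
r to a full niece or nephew = 1/4 (full aunt/uncle↔niece/nephew: two paths of length 3 through the shared grandparent pair: r = 2·(1/2)^3 = 1/4).
Summing one r·B term per recipient: 1·0.25·0.272 + 1·0.25·0.304 = 0.144.

0.144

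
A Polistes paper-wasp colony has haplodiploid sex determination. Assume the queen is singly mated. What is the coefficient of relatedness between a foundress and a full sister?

0.75

Haplodiploid full sisters inherit their father's entire haploid genome identically (contributing 1/2) and on average half of their mother's contribution (1/2 · 1/2 = 1/4); r = 1/2 + 1/4 = 3/4.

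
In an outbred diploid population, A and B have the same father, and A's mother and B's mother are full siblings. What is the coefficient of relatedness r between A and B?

0.375

Wright's path rule: contributions from independent ancestry routes add.
A and B are related in two ways: half-sibs through their shared father (r = 1/4) and first cousins through their mothers (r = 1/8).
r = 1/4 + 1/8 = 0.375.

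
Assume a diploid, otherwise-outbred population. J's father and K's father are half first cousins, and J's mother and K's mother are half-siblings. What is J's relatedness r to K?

0.078125

With two independent routes of shared ancestry, r is the sum of the two contributions.
J and K are related in two ways: half second cousins through their fathers (r = 1/64) and half first cousins through their mothers (r = 1/16).
r = 1/64 + 1/16 = 0.078125.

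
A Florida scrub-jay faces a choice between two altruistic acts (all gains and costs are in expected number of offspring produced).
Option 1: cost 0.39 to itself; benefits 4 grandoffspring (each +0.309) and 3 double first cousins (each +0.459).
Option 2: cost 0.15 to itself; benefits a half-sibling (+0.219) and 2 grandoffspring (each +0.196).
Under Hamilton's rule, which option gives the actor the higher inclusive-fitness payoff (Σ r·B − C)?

Option 1

Option 1: r to a grandoffspring = 0.25.
Option 1: r to a double first cousin = 0.25.
Option 1: Σ r·B − C = (4·0.25·0.309 + 3·0.25·0.459) − 0.39 = 0.26325.
Option 2: r to a half-sibling = 0.25.
Option 2: r to a grandoffspring = 0.25.
Option 2: Σ r·B − C = (1·0.25·0.219 + 2·0.25·0.196) − 0.15 = 0.00275.
Option 1 has the higher net inclusive-fitness payoff.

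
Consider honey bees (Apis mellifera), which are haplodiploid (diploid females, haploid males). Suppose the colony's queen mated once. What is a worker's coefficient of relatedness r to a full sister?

0.75

Haplodiploid full sisters inherit their father's entire haploid genome identically (contributing 1/2) and on average half of their mother's contribution (1/2 · 1/2 = 1/4); r = 1/2 + 1/4 = 3/4.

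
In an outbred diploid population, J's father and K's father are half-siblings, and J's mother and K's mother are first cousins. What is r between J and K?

Independent pedigree routes through distinct common ancestors add.
J and K are related in two ways: half first cousins through their fathers (r = 1/16) and second cousins through their mothers (r = 1/32).
r = 1/16 + 1/32 = 0.09375.

0.09375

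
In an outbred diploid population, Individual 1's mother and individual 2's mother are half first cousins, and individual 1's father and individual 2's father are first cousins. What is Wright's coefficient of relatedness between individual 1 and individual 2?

Wright's path rule: contributions from independent ancestry routes add.
Individual 1 and individual 2 are related in two ways: half second cousins through their mothers (r = 1/64) and second cousins through their fathers (r = 1/32).
r = 1/64 + 1/32 = 0.046875.

0.046875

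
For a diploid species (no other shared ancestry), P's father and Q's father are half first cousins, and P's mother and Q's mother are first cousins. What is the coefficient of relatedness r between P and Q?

With two independent routes of shared ancestry, r is the sum of the two contributions.
P and Q are related in two ways: half second cousins through their fathers (r = 1/64) and second cousins through their mothers (r = 1/32).
r = 1/64 + 1/32 = 3/64 = 0.046875.

0.046875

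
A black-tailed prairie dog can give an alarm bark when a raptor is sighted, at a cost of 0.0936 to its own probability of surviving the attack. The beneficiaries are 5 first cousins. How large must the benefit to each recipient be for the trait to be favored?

0.1498

r to a first cousin = 1/8 (first cousins share one grandparent pair — two paths of length 4: r = 2·(1/2)^4 = 1/8).
Hamilton's rule with n recipients of equal r: n·r·B > C, so B > C/(n·r) = 0.0936/(5·0.125) = 0.1498.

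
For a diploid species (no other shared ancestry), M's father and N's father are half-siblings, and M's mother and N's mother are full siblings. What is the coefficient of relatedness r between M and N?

0.1875

With two independent routes of shared ancestry, r is the sum of the two contributions.
M and N are related in two ways: half first cousins through their fathers (r = 1/16) and first cousins through their mothers (r = 1/8).
r = 1/16 + 1/8 = 0.1875.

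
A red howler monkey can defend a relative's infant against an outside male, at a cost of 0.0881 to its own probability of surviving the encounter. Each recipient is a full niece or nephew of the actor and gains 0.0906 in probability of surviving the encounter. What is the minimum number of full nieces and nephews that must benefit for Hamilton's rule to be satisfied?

r to a full niece or nephew = 1/4 (full aunt/uncle↔niece/nephew: two paths of length 3 through the shared grandparent pair: r = 2·(1/2)^3 = 1/4).
Hamilton's rule: n·r·B > C  ⇒  n > C/(r·B) = 0.0881/(0.25·0.0906) = 3.89.
The smallest integer exceeding 3.89 is 4.

4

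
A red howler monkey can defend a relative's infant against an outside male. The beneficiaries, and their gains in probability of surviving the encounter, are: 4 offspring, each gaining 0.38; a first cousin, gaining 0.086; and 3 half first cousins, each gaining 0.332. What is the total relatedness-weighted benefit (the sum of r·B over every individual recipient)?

r to an offspring = 0.5 (one parent–offspring link: r = (1/2)^1 = 1/2).
r to a first cousin = 1/8 (first cousins share one grandparent pair — two paths of length 4: r = 2·(1/2)^4 = 1/8).
r to a half first cousin = 1/16 (half first cousins share one grandparent — one path of length 4: r = (1/2)^4 = 1/16).
Summing one r·B term per recipient: 4·0.5·0.38 + 1·0.125·0.086 + 3·0.0625·0.332 = 0.833.

0.833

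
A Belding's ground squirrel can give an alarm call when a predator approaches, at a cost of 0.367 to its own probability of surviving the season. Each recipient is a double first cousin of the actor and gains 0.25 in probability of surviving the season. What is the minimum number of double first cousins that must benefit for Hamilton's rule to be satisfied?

r to a double first cousin = 1/4 (double first cousins share both grandparent pairs — four paths of length 4: r = 4·(1/2)^4 = 1/4).
Hamilton's rule: n·r·B > C  ⇒  n > C/(r·B) = 0.367/(0.25·0.25) = 5.872.
The smallest integer exceeding 5.872 is 6.

6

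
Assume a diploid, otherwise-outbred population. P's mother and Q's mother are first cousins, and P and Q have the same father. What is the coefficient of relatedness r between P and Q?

Relatedness sums over independent paths through distinct common ancestors.
P and Q are related in two ways: second cousins through their mothers (r = 1/32) and half-sibs through their shared father (r = 1/4).
r = 1/32 + 1/4 = 0.28125.

0.28125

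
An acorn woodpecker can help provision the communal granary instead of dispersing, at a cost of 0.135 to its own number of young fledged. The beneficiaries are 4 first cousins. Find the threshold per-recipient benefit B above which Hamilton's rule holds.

r to a first cousin = 1/8 (first cousins share one grandparent pair — two paths of length 4: r = 2·(1/2)^4 = 1/8).
Hamilton's rule with n recipients of equal r: n·r·B > C, so B > C/(n·r) = 0.135/(4·0.125) = 0.27.

0.27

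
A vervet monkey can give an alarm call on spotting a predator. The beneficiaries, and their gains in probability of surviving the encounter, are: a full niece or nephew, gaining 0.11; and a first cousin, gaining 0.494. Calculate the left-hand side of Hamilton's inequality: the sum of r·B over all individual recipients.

r to a full niece or nephew = 0.25 (full aunt/uncle↔niece/nephew: two paths of length 3 through the shared grandparent pair: r = 2·(1/2)^3 = 1/4).
r to a first cousin = 0.125 (first cousins share one grandparent pair — two paths of length 4: r = 2·(1/2)^4 = 1/8).
Summing one r·B term per recipient: 1·0.25·0.11 + 1·0.125·0.494 = 0.08925.

0.08925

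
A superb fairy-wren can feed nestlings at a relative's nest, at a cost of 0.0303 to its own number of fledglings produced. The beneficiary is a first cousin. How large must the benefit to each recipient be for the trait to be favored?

0.2424

r to a first cousin = 0.125 (first cousins share one grandparent pair — two paths of length 4: r = 2·(1/2)^4 = 1/8).
Hamilton's rule with n recipients of equal r: n·r·B > C, so B > C/(n·r) = 0.0303/(1·0.125) = 0.2424.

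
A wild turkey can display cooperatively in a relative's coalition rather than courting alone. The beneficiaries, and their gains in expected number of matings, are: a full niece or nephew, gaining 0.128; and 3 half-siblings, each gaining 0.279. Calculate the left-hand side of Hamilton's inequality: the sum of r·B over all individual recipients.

0.24125

r to a full niece or nephew = 0.25 (full aunt/uncle↔niece/nephew: two paths of length 3 through the shared grandparent pair: r = 2·(1/2)^3 = 1/4).
r to a half-sibling = 0.25 (half-sibs share one parent — one path of length 2: r = (1/2)^2 = 1/4).
Summing one r·B term per recipient: 1·0.25·0.128 + 3·0.25·0.279 = 0.24125.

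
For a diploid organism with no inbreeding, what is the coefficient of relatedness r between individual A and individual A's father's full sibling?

0.25

Each parent–offspring link contributes a factor of 1/2, and independent paths through distinct common ancestors add.
Full aunt/uncle↔niece/nephew: two paths of length 3 through the shared grandparent pair: r = 2·(1/2)^3 = 1/4.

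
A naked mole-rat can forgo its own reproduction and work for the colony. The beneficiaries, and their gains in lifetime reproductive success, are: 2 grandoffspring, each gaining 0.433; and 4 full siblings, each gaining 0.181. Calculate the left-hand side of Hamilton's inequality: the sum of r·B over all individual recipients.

0.5785

r to a grandoffspring = 0.25 (two parent–offspring links: r = (1/2)^2 = 1/4).
r to a full sibling = 0.5 (full sibs share both parents — two paths of length 2: r = 2·(1/2)^2 = 1/2).
Summing one r·B term per recipient: 2·0.25·0.433 + 4·0.5·0.181 = 0.5785.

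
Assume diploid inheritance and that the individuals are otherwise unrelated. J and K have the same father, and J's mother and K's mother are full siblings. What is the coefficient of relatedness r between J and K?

With two independent routes of shared ancestry, r is the sum of the two contributions.
J and K are related in two ways: half-sibs through their shared father (r = 1/4) and first cousins through their mothers (r = 1/8).
r = 1/4 + 1/8 = 0.375.

0.375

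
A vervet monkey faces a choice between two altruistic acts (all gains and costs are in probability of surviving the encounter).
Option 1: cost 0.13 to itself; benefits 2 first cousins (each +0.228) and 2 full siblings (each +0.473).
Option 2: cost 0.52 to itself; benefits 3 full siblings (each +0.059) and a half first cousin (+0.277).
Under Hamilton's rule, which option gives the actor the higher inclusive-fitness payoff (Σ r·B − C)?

Option 1

Option 1: r to a first cousin = 0.125.
Option 1: r to a full sibling = 0.5.
Option 1: Σ r·B − C = (2·0.125·0.228 + 2·0.5·0.473) − 0.13 = 0.4.
Option 2: r to a full sibling = 0.5.
Option 2: r to a half first cousin = 0.0625.
Option 2: Σ r·B − C = (3·0.5·0.059 + 1·0.0625·0.277) − 0.52 = -0.4141875.
Option 1 has the higher net inclusive-fitness payoff.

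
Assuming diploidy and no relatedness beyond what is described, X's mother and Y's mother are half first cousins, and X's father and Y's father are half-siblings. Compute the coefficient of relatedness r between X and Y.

Relatedness sums over independent paths through distinct common ancestors.
X and Y are related in two ways: half second cousins through their mothers (r = 1/64) and half first cousins through their fathers (r = 1/16).
r = 1/64 + 1/16 = 0.078125.

0.078125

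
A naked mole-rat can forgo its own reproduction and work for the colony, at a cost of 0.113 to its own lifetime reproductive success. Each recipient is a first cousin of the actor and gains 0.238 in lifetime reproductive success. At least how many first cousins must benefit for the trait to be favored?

r to a first cousin = 0.125 (first cousins share one grandparent pair — two paths of length 4: r = 2·(1/2)^4 = 1/8).
Hamilton's rule: n·r·B > C  ⇒  n > C/(r·B) = 0.113/(0.125·0.238) = 3.798.
The smallest integer exceeding 3.798 is 4.

4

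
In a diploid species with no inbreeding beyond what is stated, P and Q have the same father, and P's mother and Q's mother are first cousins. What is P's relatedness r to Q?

0.28125

Relatedness sums over independent paths through distinct common ancestors.
P and Q are related in two ways: half-sibs through their shared father (r = 1/4) and second cousins through their mothers (r = 1/32).
r = 1/4 + 1/32 = 9/32 = 0.28125.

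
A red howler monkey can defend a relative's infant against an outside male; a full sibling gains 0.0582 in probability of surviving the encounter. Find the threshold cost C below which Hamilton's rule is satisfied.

r to a full sibling = 1/2 (full sibs share both parents — two paths of length 2: r = 2·(1/2)^2 = 1/2).
Hamilton's rule: n·r·B > C, so the trait is favored while C < n·r·B = 1·0.5·0.0582 = 0.0291.

0.0291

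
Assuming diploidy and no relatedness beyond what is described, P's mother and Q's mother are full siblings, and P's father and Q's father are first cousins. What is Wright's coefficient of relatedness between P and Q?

0.15625

Wright's path rule: contributions from independent ancestry routes add.
P and Q are related in two ways: first cousins through their mothers (r = 1/8) and second cousins through their fathers (r = 1/32).
r = 1/8 + 1/32 = 5/32 = 0.15625.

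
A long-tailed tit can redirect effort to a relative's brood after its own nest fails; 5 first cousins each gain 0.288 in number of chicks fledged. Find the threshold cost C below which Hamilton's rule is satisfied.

0.18

r to a first cousin = 0.125 (first cousins share one grandparent pair — two paths of length 4: r = 2·(1/2)^4 = 1/8).
Hamilton's rule: n·r·B > C, so the trait is favored while C < n·r·B = 5·0.125·0.288 = 0.18.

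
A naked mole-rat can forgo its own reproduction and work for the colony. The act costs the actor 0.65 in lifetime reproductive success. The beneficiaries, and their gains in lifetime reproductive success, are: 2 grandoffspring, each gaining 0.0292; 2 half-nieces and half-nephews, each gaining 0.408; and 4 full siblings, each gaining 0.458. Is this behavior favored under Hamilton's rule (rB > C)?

Yes

Hamilton's rule: the trait is favored when the sum of r·B over every recipient exceeds the actor's cost C.
r to a grandoffspring = 0.25 (two parent–offspring links: r = (1/2)^2 = 1/4).
r to a half-niece or half-nephew = 1/8 (half-aunt/uncle↔niece/nephew: one path of length 3: r = (1/2)^3 = 1/8).
r to a full sibling = 0.5 (full sibs share both parents — two paths of length 2: r = 2·(1/2)^2 = 1/2).
Summing one r·B term per recipient: 2·0.25·0.0292 + 2·0.125·0.408 + 4·0.5·0.458 = 1.0326.
1.0326 > 0.65: the indirect benefit exceeds the cost.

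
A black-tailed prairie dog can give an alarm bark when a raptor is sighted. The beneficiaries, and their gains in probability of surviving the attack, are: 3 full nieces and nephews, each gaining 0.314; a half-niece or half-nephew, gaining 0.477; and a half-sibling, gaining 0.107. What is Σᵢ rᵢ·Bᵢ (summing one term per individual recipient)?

r to a full niece or nephew = 0.25 (full aunt/uncle↔niece/nephew: two paths of length 3 through the shared grandparent pair: r = 2·(1/2)^3 = 1/4).
r to a half-niece or half-nephew = 1/8 (half-aunt/uncle↔niece/nephew: one path of length 3: r = (1/2)^3 = 1/8).
r to a half-sibling = 0.25 (half-sibs share one parent — one path of length 2: r = (1/2)^2 = 1/4).
Summing one r·B term per recipient: 3·0.25·0.314 + 1·0.125·0.477 + 1·0.25·0.107 = 0.321875.

0.321875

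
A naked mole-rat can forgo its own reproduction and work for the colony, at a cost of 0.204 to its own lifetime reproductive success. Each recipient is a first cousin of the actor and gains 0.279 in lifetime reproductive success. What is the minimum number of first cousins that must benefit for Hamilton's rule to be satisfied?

r to a first cousin = 0.125 (first cousins share one grandparent pair — two paths of length 4: r = 2·(1/2)^4 = 1/8).
Hamilton's rule: n·r·B > C  ⇒  n > C/(r·B) = 0.204/(0.125·0.279) = 5.849.
The smallest integer exceeding 5.849 is 6.

6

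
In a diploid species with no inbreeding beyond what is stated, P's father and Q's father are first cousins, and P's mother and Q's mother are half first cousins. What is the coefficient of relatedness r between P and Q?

Wright's path rule: contributions from independent ancestry routes add.
P and Q are related in two ways: second cousins through their fathers (r = 1/32) and half second cousins through their mothers (r = 1/64).
r = 1/32 + 1/64 = 0.046875.

0.046875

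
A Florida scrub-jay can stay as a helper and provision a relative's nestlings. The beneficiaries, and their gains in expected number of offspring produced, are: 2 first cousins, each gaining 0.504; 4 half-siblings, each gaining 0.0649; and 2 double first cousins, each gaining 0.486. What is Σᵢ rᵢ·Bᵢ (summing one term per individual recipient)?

r to a first cousin = 1/8 (first cousins share one grandparent pair — two paths of length 4: r = 2·(1/2)^4 = 1/8).
r to a half-sibling = 1/4 (half-sibs share one parent — one path of length 2: r = (1/2)^2 = 1/4).
r to a double first cousin = 0.25 (double first cousins share both grandparent pairs — four paths of length 4: r = 4·(1/2)^4 = 1/4).
Summing one r·B term per recipient: 2·0.125·0.504 + 4·0.25·0.0649 + 2·0.25·0.486 = 0.4339.

0.4339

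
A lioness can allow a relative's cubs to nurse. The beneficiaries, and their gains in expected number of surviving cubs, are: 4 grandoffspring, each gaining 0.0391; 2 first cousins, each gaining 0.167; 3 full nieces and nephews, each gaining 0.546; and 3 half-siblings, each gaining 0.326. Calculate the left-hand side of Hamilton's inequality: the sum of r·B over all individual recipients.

0.73485

r to a grandoffspring = 1/4 (two parent–offspring links: r = (1/2)^2 = 1/4).
r to a first cousin = 1/8 (first cousins share one grandparent pair — two paths of length 4: r = 2·(1/2)^4 = 1/8).
r to a full niece or nephew = 0.25 (full aunt/uncle↔niece/nephew: two paths of length 3 through the shared grandparent pair: r = 2·(1/2)^3 = 1/4).
r to a half-sibling = 0.25 (half-sibs share one parent — one path of length 2: r = (1/2)^2 = 1/4).
Summing one r·B term per recipient: 4·0.25·0.0391 + 2·0.125·0.167 + 3·0.25·0.546 + 3·0.25·0.326 = 0.73485.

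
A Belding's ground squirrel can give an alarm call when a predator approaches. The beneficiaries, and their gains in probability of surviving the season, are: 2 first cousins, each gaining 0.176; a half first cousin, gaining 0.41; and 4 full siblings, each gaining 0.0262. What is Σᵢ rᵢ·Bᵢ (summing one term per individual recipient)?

0.122025

r to a first cousin = 0.125 (first cousins share one grandparent pair — two paths of length 4: r = 2·(1/2)^4 = 1/8).
r to a half first cousin = 1/16 (half first cousins share one grandparent — one path of length 4: r = (1/2)^4 = 1/16).
r to a full sibling = 1/2 (full sibs share both parents — two paths of length 2: r = 2·(1/2)^2 = 1/2).
Summing one r·B term per recipient: 2·0.125·0.176 + 1·0.0625·0.41 + 4·0.5·0.0262 = 0.122025.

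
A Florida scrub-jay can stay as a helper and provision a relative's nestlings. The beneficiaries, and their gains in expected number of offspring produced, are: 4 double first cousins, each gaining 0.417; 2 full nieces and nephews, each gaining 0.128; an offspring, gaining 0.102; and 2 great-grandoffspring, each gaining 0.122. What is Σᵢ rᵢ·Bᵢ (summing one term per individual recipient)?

r to a double first cousin = 0.25 (double first cousins share both grandparent pairs — four paths of length 4: r = 4·(1/2)^4 = 1/4).
r to a full niece or nephew = 1/4 (full aunt/uncle↔niece/nephew: two paths of length 3 through the shared grandparent pair: r = 2·(1/2)^3 = 1/4).
r to an offspring = 0.5 (one parent–offspring link: r = (1/2)^1 = 1/2).
r to a great-grandoffspring = 0.125 (three parent–offspring links: r = (1/2)^3 = 1/8).
Summing one r·B term per recipient: 4·0.25·0.417 + 2·0.25·0.128 + 1·0.5·0.102 + 2·0.125·0.122 = 0.5625.

0.5625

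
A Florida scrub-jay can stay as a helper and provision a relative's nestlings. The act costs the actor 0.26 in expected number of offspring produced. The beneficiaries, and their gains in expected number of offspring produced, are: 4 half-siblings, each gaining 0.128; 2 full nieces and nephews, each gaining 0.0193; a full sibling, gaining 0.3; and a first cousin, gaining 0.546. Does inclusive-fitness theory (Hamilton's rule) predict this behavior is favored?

Yes

Hamilton's rule: the trait is favored when the sum of r·B over every recipient exceeds the actor's cost C.
r to a half-sibling = 1/4 (half-sibs share one parent — one path of length 2: r = (1/2)^2 = 1/4).
r to a full niece or nephew = 1/4 (full aunt/uncle↔niece/nephew: two paths of length 3 through the shared grandparent pair: r = 2·(1/2)^3 = 1/4).
r to a full sibling = 0.5 (full sibs share both parents — two paths of length 2: r = 2·(1/2)^2 = 1/2).
r to a first cousin = 1/8 (first cousins share one grandparent pair — two paths of length 4: r = 2·(1/2)^4 = 1/8).
Summing one r·B term per recipient: 4·0.25·0.128 + 2·0.25·0.0193 + 1·0.5·0.3 + 1·0.125·0.546 = 0.3559.
0.3559 > 0.26: the indirect benefit exceeds the cost.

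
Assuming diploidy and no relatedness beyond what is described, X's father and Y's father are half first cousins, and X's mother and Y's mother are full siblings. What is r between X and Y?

0.140625

With two independent routes of shared ancestry, r is the sum of the two contributions.
X and Y are related in two ways: half second cousins through their fathers (r = 1/64) and first cousins through their mothers (r = 1/8).
r = 1/64 + 1/8 = 0.140625.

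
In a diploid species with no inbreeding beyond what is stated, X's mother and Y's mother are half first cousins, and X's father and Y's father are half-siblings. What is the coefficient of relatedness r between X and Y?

0.078125

Relatedness sums over independent paths through distinct common ancestors.
X and Y are related in two ways: half second cousins through their mothers (r = 1/64) and half first cousins through their fathers (r = 1/16).
r = 1/64 + 1/16 = 5/64 = 0.078125.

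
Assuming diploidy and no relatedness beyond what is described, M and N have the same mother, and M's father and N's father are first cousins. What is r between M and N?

0.28125

Wright's path rule: contributions from independent ancestry routes add.
M and N are related in two ways: half-sibs through their shared mother (r = 1/4) and second cousins through their fathers (r = 1/32).
r = 1/4 + 1/32 = 9/32 = 0.28125.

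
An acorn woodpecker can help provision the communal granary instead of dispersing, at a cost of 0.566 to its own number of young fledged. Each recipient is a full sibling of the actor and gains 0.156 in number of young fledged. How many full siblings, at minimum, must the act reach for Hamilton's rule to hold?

r to a full sibling = 1/2 (full sibs share both parents — two paths of length 2: r = 2·(1/2)^2 = 1/2).
Hamilton's rule: n·r·B > C  ⇒  n > C/(r·B) = 0.566/(0.5·0.156) = 7.256.
The smallest integer exceeding 7.256 is 8.

8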